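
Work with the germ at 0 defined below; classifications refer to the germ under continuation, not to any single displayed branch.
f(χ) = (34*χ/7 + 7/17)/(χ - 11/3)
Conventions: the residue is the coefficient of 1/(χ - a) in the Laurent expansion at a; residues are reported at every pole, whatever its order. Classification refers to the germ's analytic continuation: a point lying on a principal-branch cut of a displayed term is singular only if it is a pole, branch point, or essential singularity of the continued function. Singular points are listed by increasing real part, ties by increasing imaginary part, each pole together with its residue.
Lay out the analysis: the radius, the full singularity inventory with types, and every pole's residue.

Radius of convergence at 0: 11/3.
At 11/3: a pole of order 1; residue 6505/357.

Denominator factor (χ - 11/3): pole of order 1 at 11/3, modulus 11/3.
The radius of convergence is the smallest modulus among the singular points: 11/3.
At the order-1 pole 11/3 set g(χ) = (χ - (11/3))*f(χ) = 34*χ/7 + 7/17.
Simple pole: residue = g(a) at a = 11/3, which is 6505/357.


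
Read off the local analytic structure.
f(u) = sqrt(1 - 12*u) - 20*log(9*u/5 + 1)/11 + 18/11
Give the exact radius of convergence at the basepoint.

The radius of convergence is 1/12.

Branch term (-20/11)*log(1 - u/(-5/9)): its argument vanishes at u = -5/9, a logarithmic branch point, modulus 5/9.
Branch term (1)*sqrt(1 - u/(1/12)): its argument vanishes at u = 1/12, a square-root branch point, modulus 1/12.
The radius of convergence is the smallest modulus among the singular points: 1/12.


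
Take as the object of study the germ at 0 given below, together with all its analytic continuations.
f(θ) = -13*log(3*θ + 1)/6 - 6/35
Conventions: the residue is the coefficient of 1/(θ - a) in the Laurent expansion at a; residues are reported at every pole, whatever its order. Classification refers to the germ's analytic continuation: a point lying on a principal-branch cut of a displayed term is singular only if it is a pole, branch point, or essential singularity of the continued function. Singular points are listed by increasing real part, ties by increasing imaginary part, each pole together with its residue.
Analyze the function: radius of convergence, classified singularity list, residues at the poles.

Branch term (-13/6)*log(1 - θ/(-1/3)): its argument vanishes at θ = -1/3, a logarithmic branch point, modulus 1/3.
The radius of convergence is the smallest modulus among the singular points: 1/3.

Radius of convergence at 0: 1/3.
At -1/3: a logarithmic branch point.


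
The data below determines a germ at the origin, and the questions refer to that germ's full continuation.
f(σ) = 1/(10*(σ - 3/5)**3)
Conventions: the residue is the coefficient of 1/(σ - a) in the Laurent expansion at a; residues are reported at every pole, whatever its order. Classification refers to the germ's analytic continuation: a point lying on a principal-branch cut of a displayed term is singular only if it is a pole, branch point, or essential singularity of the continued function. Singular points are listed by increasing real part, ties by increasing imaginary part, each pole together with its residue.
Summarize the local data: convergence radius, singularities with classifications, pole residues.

Radius of convergence at 0: 3/5.
At 3/5: a pole of order 3; residue 0.

Denominator factor (σ - 3/5)^3: pole of order 3 at 3/5, modulus 3/5.
The radius of convergence is the smallest modulus among the singular points: 3/5.
At the order-3 pole 3/5 set g(σ) = (σ - (3/5))^3*f(σ) = 1/10.
Order-3 pole: residue = g''(a)/2; g''(3/5) = 0, so the residue is 0.


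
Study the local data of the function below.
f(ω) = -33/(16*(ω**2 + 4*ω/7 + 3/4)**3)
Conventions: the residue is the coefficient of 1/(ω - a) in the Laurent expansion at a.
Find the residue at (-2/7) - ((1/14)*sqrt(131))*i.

The residue is -((1663893/17984728)*sqrt(131))*i.

The factor ω**2 + 4*ω/7 + 3/4 splits as (ω - a)(ω - a') with a = (-2/7) - ((1/14)*sqrt(131))*i, a' = (-2/7) + ((1/14)*sqrt(131))*i. At the order-3 pole a set g(ω) = (ω - a)^3*f(ω) = [-33/16] / (ω - a')^3.
Order-3 pole: residue = g''(a)/2; g''((-2/7) - ((1/14)*sqrt(131))*i) = -((1663893/8992364)*sqrt(131))*i, so the residue is -((1663893/17984728)*sqrt(131))*i.


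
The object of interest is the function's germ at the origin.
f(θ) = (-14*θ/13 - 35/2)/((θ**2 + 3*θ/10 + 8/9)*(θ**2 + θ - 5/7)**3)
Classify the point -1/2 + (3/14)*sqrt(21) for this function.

The point is a pole of order 3.

The denominator factor θ**2 + θ - 5/7 vanishes at -1/2 + (3/14)*sqrt(21) and appears to the power 3; the numerator there equals -441/26 - (3/13)*sqrt(21), nonzero, and no other factor vanishes.
Hence a pole whose order is the multiplicity, 3.


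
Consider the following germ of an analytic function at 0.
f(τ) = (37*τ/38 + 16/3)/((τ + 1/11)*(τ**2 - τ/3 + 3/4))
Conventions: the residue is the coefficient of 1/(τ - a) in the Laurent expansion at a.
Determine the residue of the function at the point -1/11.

The residue is 144694/21755.

At the order-1 pole -1/11 set g(τ) = (τ - (-1/11))*f(τ) = (37*τ/38 + 16/3)/(τ**2 - τ/3 + 3/4).
Simple pole: residue = g(a) at a = -1/11, which is 144694/21755.


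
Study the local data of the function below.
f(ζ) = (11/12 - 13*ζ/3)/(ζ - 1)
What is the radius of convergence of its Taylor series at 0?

Denominator factor (ζ - 1): pole of order 1 at 1, modulus 1.
The radius of convergence is the smallest modulus among the singular points: 1.

The radius of convergence is 1.


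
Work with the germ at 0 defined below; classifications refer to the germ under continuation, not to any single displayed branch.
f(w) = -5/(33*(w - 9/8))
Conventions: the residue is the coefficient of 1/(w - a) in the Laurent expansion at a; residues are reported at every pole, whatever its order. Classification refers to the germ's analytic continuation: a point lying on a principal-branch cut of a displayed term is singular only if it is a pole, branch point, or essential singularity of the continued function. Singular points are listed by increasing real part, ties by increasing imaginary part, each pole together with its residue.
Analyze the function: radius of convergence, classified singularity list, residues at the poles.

Denominator factor (w - 9/8): pole of order 1 at 9/8, modulus 9/8.
The radius of convergence is the smallest modulus among the singular points: 9/8.
At the order-1 pole 9/8 set g(w) = (w - (9/8))*f(w) = -5/33.
Simple pole: residue = g(a) at a = 9/8, which is -5/33.

Radius of convergence at 0: 9/8.
At 9/8: a pole of order 1; residue -5/33.


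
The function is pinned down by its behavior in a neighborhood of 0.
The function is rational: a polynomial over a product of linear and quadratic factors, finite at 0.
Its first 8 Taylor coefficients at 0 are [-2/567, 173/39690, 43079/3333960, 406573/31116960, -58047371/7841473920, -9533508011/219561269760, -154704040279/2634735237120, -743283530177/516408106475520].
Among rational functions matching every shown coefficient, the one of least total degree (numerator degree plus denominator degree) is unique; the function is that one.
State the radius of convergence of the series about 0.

The radius of convergence is (1/7)*sqrt(21).

No rational of total degree below 5 reproduces all 8 coefficients; solving the [1/4] Pade equations on them gives f(ρ) = (ρ/5 - 2/27)/((ρ + 7)**2*(ρ**2 - 3*ρ/4 + 3/7)), whose expansion matches every shown term.
Denominator factor (ρ**2 - 3*ρ/4 + 3/7): discriminant -129/112, complex-conjugate roots (3/8) + ((1/56)*sqrt(903))*i and (3/8) - ((1/56)*sqrt(903))*i; poles of order 1, moduli (1/7)*sqrt(21) and (1/7)*sqrt(21).
Denominator factor (ρ + 7)^2: pole of order 2 at -7, modulus 7.
The radius of convergence is the smallest modulus among the singular points: (1/7)*sqrt(21).


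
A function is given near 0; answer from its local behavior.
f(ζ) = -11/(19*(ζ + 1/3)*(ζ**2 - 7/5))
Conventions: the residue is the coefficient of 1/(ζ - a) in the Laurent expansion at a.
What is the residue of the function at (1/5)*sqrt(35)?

The factor ζ**2 - 7/5 splits as (ζ - a)(ζ - a') with a = (1/5)*sqrt(35), a' = -(1/5)*sqrt(35). At the order-1 pole a set g(ζ) = (ζ - a)*f(ζ) = [-11/(19*(ζ + 1/3))] / (ζ - a').
Simple pole: residue = g(a) at a = (1/5)*sqrt(35), which is -495/2204 + (165/15428)*sqrt(35).

The residue is -495/2204 + (165/15428)*sqrt(35).


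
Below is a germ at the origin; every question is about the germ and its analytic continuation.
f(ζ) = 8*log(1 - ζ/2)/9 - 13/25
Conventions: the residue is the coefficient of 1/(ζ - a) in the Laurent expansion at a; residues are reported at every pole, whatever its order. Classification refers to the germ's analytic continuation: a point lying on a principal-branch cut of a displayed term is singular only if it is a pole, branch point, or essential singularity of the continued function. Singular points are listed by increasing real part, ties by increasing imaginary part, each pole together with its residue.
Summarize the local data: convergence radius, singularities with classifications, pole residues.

Branch term (8/9)*log(1 - ζ/(2)): its argument vanishes at ζ = 2, a logarithmic branch point, modulus 2.
The radius of convergence is the smallest modulus among the singular points: 2.

Radius of convergence at 0: 2.
At 2: a logarithmic branch point.


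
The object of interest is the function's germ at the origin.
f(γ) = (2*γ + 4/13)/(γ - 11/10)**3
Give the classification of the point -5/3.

Denominator factors: γ - 11/10 = -83/30 at γ = -5/3 — none vanishes.
So the germ continues analytically to -5/3.

The point is a regular point.


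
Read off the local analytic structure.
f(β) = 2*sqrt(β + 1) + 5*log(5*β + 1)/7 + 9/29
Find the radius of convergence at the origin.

The radius of convergence is 1/5.

Branch term (2)*sqrt(1 - β/(-1)): its argument vanishes at β = -1, a square-root branch point, modulus 1.
Branch term (5/7)*log(1 - β/(-1/5)): its argument vanishes at β = -1/5, a logarithmic branch point, modulus 1/5.
The radius of convergence is the smallest modulus among the singular points: 1/5.


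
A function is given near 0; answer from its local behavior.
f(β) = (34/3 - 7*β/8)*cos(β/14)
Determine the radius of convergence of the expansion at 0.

The factor cos(β/14) is entire and contributes no finite singular point.
The polynomial part has no poles.
No finite singular points: the Taylor series at 0 converges everywhere.

The radius of convergence is infinite.


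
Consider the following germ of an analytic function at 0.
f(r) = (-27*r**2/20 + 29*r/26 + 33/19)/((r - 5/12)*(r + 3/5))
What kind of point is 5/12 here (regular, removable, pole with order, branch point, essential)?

The denominator factor r - 5/12 vanishes at 5/12 and appears to the power 1; the numerator there equals 93293/47424, nonzero, and no other factor vanishes.
Hence a pole whose order is the multiplicity, 1.

The point is a pole of order 1.


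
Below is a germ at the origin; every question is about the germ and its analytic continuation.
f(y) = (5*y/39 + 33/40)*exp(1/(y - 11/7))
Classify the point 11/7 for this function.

The point is an essential singularity.

The exponent 1/(y - (11/7)) has a pole at 11/7, so exp(1/(y - (11/7))) takes every nonzero value near it: an essential singularity (not a pole of any order).


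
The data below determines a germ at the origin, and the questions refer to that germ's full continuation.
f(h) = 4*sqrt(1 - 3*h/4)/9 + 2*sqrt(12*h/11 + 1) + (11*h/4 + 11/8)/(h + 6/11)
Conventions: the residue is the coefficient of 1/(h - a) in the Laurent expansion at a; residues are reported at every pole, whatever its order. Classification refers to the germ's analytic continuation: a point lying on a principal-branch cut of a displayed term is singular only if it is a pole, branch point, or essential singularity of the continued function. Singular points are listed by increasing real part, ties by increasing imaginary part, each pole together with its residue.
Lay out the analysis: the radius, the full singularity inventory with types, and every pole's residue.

Radius of convergence at 0: 6/11.
At -11/12: an algebraic (square-root) branch point.
At -6/11: a pole of order 1; residue -1/8.
At 4/3: an algebraic (square-root) branch point.

Denominator factor (h + 6/11): pole of order 1 at -6/11, modulus 6/11.
Branch term (4/9)*sqrt(1 - h/(4/3)): its argument vanishes at h = 4/3, a square-root branch point, modulus 4/3.
Branch term (2)*sqrt(1 - h/(-11/12)): its argument vanishes at h = -11/12, a square-root branch point, modulus 11/12.
The radius of convergence is the smallest modulus among the singular points: 6/11.
The branch terms are analytic at -6/11 and contribute nothing to the residue; only the rational part matters.
At the order-1 pole -6/11 set g(h) = (h - (-6/11))*(rational part) = 11*h/4 + 11/8.
Simple pole: residue = g(a) at a = -6/11, which is -1/8.
List the singular points by increasing real part (a conjugate pair: the negative imaginary part first).


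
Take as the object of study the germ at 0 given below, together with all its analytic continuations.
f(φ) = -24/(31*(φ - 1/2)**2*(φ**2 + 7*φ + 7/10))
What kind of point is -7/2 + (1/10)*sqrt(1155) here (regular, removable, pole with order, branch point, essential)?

The point is a pole of order 1.

The denominator factor φ**2 + 7*φ + 7/10 vanishes at -7/2 + (1/10)*sqrt(1155) and appears to the power 1; the numerator there equals -24/31, nonzero, and no other factor vanishes.
Hence a pole whose order is the multiplicity, 1.


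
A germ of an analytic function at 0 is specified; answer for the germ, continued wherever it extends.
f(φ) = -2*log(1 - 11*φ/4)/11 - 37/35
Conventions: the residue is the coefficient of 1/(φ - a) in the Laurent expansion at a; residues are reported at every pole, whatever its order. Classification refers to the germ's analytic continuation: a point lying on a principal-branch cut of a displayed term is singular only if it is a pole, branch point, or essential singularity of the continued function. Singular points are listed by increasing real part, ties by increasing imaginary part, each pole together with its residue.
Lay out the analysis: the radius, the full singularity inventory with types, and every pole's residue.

Branch term (-2/11)*log(1 - φ/(4/11)): its argument vanishes at φ = 4/11, a logarithmic branch point, modulus 4/11.
The radius of convergence is the smallest modulus among the singular points: 4/11.

Radius of convergence at 0: 4/11.
At 4/11: a logarithmic branch point.


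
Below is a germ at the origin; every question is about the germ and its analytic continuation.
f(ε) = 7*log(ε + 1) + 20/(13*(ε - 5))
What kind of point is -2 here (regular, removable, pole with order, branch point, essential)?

The point is a regular point.

Denominator factors: ε - 5 = -7 at ε = -2 — none vanishes.
Branch term log(1 - ε/(-1)): argument at -2 is -1, nonzero, so -2 is not its branch point (a point on a principal cut is still regular for the continued germ).
So the germ continues analytically to -2.


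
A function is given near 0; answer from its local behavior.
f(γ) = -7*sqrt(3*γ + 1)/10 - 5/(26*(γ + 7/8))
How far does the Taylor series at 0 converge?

Denominator factor (γ + 7/8): pole of order 1 at -7/8, modulus 7/8.
Branch term (-7/10)*sqrt(1 - γ/(-1/3)): its argument vanishes at γ = -1/3, a square-root branch point, modulus 1/3.
The radius of convergence is the smallest modulus among the singular points: 1/3.

The radius of convergence is 1/3.


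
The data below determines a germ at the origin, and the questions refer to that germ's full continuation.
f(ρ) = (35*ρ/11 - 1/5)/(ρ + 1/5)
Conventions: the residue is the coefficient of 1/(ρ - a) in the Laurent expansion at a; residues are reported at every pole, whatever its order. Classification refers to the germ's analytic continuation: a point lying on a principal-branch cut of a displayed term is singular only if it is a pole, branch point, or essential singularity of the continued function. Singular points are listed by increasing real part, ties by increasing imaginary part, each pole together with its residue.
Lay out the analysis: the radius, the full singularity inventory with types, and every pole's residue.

Denominator factor (ρ + 1/5): pole of order 1 at -1/5, modulus 1/5.
The radius of convergence is the smallest modulus among the singular points: 1/5.
At the order-1 pole -1/5 set g(ρ) = (ρ - (-1/5))*f(ρ) = 35*ρ/11 - 1/5.
Simple pole: residue = g(a) at a = -1/5, which is -46/55.

Radius of convergence at 0: 1/5.
At -1/5: a pole of order 1; residue -46/55.


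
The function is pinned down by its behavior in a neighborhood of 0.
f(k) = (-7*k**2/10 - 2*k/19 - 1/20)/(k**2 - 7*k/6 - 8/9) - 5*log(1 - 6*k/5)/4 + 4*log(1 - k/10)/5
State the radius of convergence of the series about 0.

Denominator factor (k**2 - 7*k/6 - 8/9): discriminant 59/12, real irrational roots 7/12 + (1/12)*sqrt(177) and 7/12 - (1/12)*sqrt(177); poles of order 1, moduli 7/12 + (1/12)*sqrt(177) and -7/12 + (1/12)*sqrt(177).
Branch term (-5/4)*log(1 - k/(5/6)): its argument vanishes at k = 5/6, a logarithmic branch point, modulus 5/6.
Branch term (4/5)*log(1 - k/(10)): its argument vanishes at k = 10, a logarithmic branch point, modulus 10.
The radius of convergence is the smallest modulus among the singular points: -7/12 + (1/12)*sqrt(177).

The radius of convergence is -7/12 + (1/12)*sqrt(177).


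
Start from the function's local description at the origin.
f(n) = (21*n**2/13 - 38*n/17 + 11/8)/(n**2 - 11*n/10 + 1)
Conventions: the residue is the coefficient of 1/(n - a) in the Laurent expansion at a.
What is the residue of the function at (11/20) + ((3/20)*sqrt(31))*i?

The residue is (-1013/4420) + ((1814/34255)*sqrt(31))*i.

The factor n**2 - 11*n/10 + 1 splits as (n - a)(n - a') with a = (11/20) + ((3/20)*sqrt(31))*i, a' = (11/20) - ((3/20)*sqrt(31))*i. At the order-1 pole a set g(n) = (n - a)*f(n) = [21*n**2/13 - 38*n/17 + 11/8] / (n - a').
Simple pole: residue = g(a) at a = (11/20) + ((3/20)*sqrt(31))*i, which is (-1013/4420) + ((1814/34255)*sqrt(31))*i.


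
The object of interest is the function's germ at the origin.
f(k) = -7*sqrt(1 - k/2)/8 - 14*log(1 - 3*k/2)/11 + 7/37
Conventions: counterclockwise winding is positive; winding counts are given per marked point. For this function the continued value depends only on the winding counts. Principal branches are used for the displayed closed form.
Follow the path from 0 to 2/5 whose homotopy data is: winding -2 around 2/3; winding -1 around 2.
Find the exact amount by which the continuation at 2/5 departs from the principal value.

Continued minus principal equals ((7/10)*sqrt(5)) + ((56/11)*pi)*i.

The rational part is single-valued and drops out of the difference; each branch term changes only by its own monodromy.
(-7/8)*sqrt(1 - k/(2)): winding -1 is odd, the square root flips sign, contributing -2*(-7/8)*sqrt(1 - (2/5)/(2)) = -2*(-7/8)*sqrt(4/5) = (7/10)*sqrt(5).
(-14/11)*log(1 - k/(2/3)): each positive loop around 2/3 adds 2*pi*i to the log, so winding -2 contributes (-14/11)*(-2)*2*pi*i = (56/11)*pi*i.
Summing the contributions at k = 2/5 gives ((7/10)*sqrt(5)) + ((56/11)*pi)*i.


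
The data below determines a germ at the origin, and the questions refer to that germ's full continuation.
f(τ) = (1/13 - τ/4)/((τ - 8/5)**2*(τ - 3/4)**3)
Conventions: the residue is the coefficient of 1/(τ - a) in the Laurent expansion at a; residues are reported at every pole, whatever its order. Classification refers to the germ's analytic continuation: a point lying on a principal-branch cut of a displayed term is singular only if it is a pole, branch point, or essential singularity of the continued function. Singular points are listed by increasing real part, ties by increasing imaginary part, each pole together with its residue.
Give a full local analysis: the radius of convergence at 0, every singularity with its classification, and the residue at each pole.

Denominator factor (τ - 8/5)^2: pole of order 2 at 8/5, modulus 8/5.
Denominator factor (τ - 3/4)^3: pole of order 3 at 3/4, modulus 3/4.
The radius of convergence is the smallest modulus among the singular points: 3/4.
At the order-3 pole 3/4 set g(τ) = (τ - (3/4))^3*f(τ) = (1/13 - τ/4)/(τ - 8/5)**2.
Order-3 pole: residue = g''(a)/2; g''(3/4) = -3148000/1085773, so the residue is -1574000/1085773.
At the order-2 pole 8/5 set g(τ) = (τ - (8/5))^2*f(τ) = (1/13 - τ/4)/(τ - 3/4)**3.
Order-2 pole: residue = g'(a); g'(8/5) = 1574000/1085773, so the residue is 1574000/1085773.
List the singular points by increasing real part (a conjugate pair: the negative imaginary part first).

Radius of convergence at 0: 3/4.
At 3/4: a pole of order 3; residue -1574000/1085773.
At 8/5: a pole of order 2; residue 1574000/1085773.


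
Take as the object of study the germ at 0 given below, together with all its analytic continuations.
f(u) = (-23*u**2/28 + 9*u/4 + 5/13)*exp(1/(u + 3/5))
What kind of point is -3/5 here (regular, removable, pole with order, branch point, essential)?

The point is an essential singularity.

The exponent 1/(u - (-3/5)) has a pole at -3/5, so exp(1/(u - (-3/5))) takes every nonzero value near it: an essential singularity (not a pole of any order).


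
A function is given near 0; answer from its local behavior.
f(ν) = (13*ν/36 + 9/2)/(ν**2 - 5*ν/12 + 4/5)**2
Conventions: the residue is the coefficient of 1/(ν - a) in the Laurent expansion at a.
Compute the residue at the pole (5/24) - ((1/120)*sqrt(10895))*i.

The factor ν**2 - 5*ν/12 + 4/5 splits as (ν - a)(ν - a') with a = (5/24) - ((1/120)*sqrt(10895))*i, a' = (5/24) + ((1/120)*sqrt(10895))*i. At the order-2 pole a set g(ν) = (ν - a)^2*f(ν) = [13*ν/36 + 9/2] / (ν - a')^2.
Order-2 pole: residue = g'(a); g'((5/24) - ((1/120)*sqrt(10895))*i) = ((79060/4748041)*sqrt(10895))*i, so the residue is ((79060/4748041)*sqrt(10895))*i.

The residue is ((79060/4748041)*sqrt(10895))*i.


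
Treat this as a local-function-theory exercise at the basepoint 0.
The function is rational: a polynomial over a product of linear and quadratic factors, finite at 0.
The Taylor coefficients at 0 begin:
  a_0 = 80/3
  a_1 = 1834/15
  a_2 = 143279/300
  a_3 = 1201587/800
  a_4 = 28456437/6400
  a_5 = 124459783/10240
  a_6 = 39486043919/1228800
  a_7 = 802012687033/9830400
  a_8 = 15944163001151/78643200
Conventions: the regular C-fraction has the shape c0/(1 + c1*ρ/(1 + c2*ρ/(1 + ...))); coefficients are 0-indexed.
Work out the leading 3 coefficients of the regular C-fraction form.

The regular C-fraction coefficients are [80/3, -917/200, 62247/91700].


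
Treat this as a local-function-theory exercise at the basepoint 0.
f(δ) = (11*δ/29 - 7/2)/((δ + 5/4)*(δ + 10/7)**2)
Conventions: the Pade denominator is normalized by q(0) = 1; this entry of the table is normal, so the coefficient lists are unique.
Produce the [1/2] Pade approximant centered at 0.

Taylor coefficients needed (expand at 0): a_0 = -343/250, a_1 = 114807/36250, a_2 = -3450041/725000, a_3 = 2677017/453125.
Write the denominator as Q(δ) = 1 + q1*δ + q2*δ^2. Requiring Q*f - P = O(δ^4) with deg P <= 1 kills the coefficients of δ^2..δ^3 in Q*f:
  δ^2: a_2 + q1*a_1 + q2*a_0 = 0, i.e. -3450041/725000 + (114807/36250)*q1 + (-343/250)*q2 = 0.
  δ^3: a_3 + q1*a_2 + q2*a_1 = 0, i.e. 2677017/453125 + (-3450041/725000)*q1 + (114807/36250)*q2 = 0.
Solving this linear system: q1 = 15248859/7665569, q2 = 861263473/766556900.
The numerator is Q*f truncated at degree 1: P0 = a_0 = -343/250; P1 = a_1 + q1*a_0 = 60829488909/138938438125.

The Pade approximant has numerator coefficients [-343/250, 60829488909/138938438125]; denominator coefficients [1, 15248859/7665569, 861263473/766556900].


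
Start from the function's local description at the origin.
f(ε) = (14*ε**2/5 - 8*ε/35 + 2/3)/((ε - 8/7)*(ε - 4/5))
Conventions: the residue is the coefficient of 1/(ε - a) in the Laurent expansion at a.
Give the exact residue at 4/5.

The residue is -2987/450.

At the order-1 pole 4/5 set g(ε) = (ε - (4/5))*f(ε) = (14*ε**2/5 - 8*ε/35 + 2/3)/(ε - 8/7).
Simple pole: residue = g(a) at a = 4/5, which is -2987/450.


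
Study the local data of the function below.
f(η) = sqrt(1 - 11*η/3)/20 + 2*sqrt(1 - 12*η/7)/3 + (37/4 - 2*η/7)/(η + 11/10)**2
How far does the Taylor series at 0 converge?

Denominator factor (η + 11/10)^2: pole of order 2 at -11/10, modulus 11/10.
Branch term (1/20)*sqrt(1 - η/(3/11)): its argument vanishes at η = 3/11, a square-root branch point, modulus 3/11.
Branch term (2/3)*sqrt(1 - η/(7/12)): its argument vanishes at η = 7/12, a square-root branch point, modulus 7/12.
The radius of convergence is the smallest modulus among the singular points: 3/11.

The radius of convergence is 3/11.


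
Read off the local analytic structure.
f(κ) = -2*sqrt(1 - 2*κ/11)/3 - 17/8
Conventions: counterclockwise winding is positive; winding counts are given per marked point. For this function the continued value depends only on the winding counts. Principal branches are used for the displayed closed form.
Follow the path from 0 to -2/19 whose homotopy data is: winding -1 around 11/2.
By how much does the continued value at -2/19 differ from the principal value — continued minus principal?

Continued minus principal equals (4/627)*sqrt(44517).

The rational part is single-valued and drops out of the difference; each branch term changes only by its own monodromy.
(-2/3)*sqrt(1 - κ/(11/2)): winding -1 is odd, the square root flips sign, contributing -2*(-2/3)*sqrt(1 - (-2/19)/(11/2)) = -2*(-2/3)*sqrt(213/209) = (4/627)*sqrt(44517).
Summing the contributions at κ = -2/19 gives (4/627)*sqrt(44517).


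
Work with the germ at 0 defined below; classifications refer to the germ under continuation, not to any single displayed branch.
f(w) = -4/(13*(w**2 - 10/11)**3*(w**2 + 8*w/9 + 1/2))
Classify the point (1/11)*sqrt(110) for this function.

The point is a pole of order 3.

The denominator factor w**2 - 10/11 vanishes at (1/11)*sqrt(110) and appears to the power 3; the numerator there equals -4/13, nonzero, and no other factor vanishes.
Hence a pole whose order is the multiplicity, 3.


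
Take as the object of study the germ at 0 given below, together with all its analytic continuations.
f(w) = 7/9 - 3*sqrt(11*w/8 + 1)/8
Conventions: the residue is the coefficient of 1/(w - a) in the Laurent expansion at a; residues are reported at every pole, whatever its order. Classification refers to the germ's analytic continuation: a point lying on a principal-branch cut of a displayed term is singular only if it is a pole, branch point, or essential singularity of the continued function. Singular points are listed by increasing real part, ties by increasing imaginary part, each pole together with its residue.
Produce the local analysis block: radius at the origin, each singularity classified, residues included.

Radius of convergence at 0: 8/11.
At -8/11: an algebraic (square-root) branch point.

Branch term (-3/8)*sqrt(1 - w/(-8/11)): its argument vanishes at w = -8/11, a square-root branch point, modulus 8/11.
The radius of convergence is the smallest modulus among the singular points: 8/11.


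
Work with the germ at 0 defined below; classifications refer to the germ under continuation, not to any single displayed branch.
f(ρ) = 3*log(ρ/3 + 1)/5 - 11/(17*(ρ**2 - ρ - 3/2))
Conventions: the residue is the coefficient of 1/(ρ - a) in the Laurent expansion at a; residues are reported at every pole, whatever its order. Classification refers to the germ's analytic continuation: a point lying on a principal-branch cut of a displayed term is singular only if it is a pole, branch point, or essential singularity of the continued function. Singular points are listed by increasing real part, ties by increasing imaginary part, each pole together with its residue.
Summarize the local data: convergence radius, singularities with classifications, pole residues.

Radius of convergence at 0: -1/2 + (1/2)*sqrt(7).
At -3: a logarithmic branch point.
At 1/2 - (1/2)*sqrt(7): a pole of order 1; residue (11/119)*sqrt(7).
At 1/2 + (1/2)*sqrt(7): a pole of order 1; residue -(11/119)*sqrt(7).

Denominator factor (ρ**2 - ρ - 3/2): discriminant 7, real irrational roots 1/2 + (1/2)*sqrt(7) and 1/2 - (1/2)*sqrt(7); poles of order 1, moduli 1/2 + (1/2)*sqrt(7) and -1/2 + (1/2)*sqrt(7).
Branch term (3/5)*log(1 - ρ/(-3)): its argument vanishes at ρ = -3, a logarithmic branch point, modulus 3.
The radius of convergence is the smallest modulus among the singular points: -1/2 + (1/2)*sqrt(7).
The branch term is analytic at 1/2 - (1/2)*sqrt(7) and contributes nothing to the residue; only the rational part matters.
The factor ρ**2 - ρ - 3/2 splits as (ρ - a)(ρ - a') with a = 1/2 - (1/2)*sqrt(7), a' = 1/2 + (1/2)*sqrt(7). At the order-1 pole a set g(ρ) = (ρ - a)*(rational part) = [-11/17] / (ρ - a').
Simple pole: residue = g(a) at a = 1/2 - (1/2)*sqrt(7), which is (11/119)*sqrt(7).
The branch term is analytic at 1/2 + (1/2)*sqrt(7) and contributes nothing to the residue; only the rational part matters.
The factor ρ**2 - ρ - 3/2 splits as (ρ - a)(ρ - a') with a = 1/2 + (1/2)*sqrt(7), a' = 1/2 - (1/2)*sqrt(7). At the order-1 pole a set g(ρ) = (ρ - a)*(rational part) = [-11/17] / (ρ - a').
Simple pole: residue = g(a) at a = 1/2 + (1/2)*sqrt(7), which is -(11/119)*sqrt(7).
List the singular points by increasing real part (a conjugate pair: the negative imaginary part first).


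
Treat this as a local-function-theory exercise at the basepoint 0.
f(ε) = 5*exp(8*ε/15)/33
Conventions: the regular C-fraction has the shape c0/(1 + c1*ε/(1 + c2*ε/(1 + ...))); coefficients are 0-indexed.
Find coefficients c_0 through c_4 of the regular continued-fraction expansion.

The regular C-fraction coefficients are [5/33, -8/15, 4/15, -4/45, 4/45].

Taylor coefficients (expand at 0): a_0 = 5/33, a_1 = 8/99, a_2 = 32/1485, a_3 = 256/66825, a_4 = 512/1002375.
c0 = a_0 = 5/33. Peel one level at a time: if S = 1 + c*ε/S' with S'(0) = 1, then c is the ε-coefficient of S and S' = c*ε/(S - 1).
S_1 = c0/f = 1 + (-8/15)*ε + (32/225)*ε^2 + ...; c1 = -8/15.
S_2 = c1*ε/(S_1 - 1) = 1 + (4/15)*ε + (16/675)*ε^2 + ...; c2 = 4/15.
S_3 = c2*ε/(S_2 - 1) = 1 + (-4/45)*ε + (16/2025)*ε^2 + ...; c3 = -4/45.
S_4 = c3*ε/(S_3 - 1) = 1 + (4/45)*ε + ...; c4 = 4/45.


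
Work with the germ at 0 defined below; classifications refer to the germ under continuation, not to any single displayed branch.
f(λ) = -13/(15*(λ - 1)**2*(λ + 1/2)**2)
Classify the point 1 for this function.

The denominator factor λ - 1 vanishes at 1 and appears to the power 2; the numerator there equals -13/15, nonzero, and no other factor vanishes.
Hence a pole whose order is the multiplicity, 2.

The point is a pole of order 2.


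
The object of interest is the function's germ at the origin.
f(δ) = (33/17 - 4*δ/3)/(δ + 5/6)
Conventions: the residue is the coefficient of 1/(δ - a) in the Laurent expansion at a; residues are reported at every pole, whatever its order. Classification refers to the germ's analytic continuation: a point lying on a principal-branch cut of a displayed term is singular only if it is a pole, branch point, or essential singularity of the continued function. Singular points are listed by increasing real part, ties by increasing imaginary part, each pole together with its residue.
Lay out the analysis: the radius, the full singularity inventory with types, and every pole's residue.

Radius of convergence at 0: 5/6.
At -5/6: a pole of order 1; residue 467/153.

Denominator factor (δ + 5/6): pole of order 1 at -5/6, modulus 5/6.
The radius of convergence is the smallest modulus among the singular points: 5/6.
At the order-1 pole -5/6 set g(δ) = (δ - (-5/6))*f(δ) = 33/17 - 4*δ/3.
Simple pole: residue = g(a) at a = -5/6, which is 467/153.


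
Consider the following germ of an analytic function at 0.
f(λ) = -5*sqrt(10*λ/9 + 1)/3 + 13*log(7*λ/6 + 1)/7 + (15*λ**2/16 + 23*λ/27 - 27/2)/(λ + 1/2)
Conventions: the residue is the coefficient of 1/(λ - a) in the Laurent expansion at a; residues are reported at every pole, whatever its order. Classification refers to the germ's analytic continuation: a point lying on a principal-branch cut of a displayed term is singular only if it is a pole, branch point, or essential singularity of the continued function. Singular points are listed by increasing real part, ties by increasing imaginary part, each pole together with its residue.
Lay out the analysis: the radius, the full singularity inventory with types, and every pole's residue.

Denominator factor (λ + 1/2): pole of order 1 at -1/2, modulus 1/2.
Branch term (-5/3)*sqrt(1 - λ/(-9/10)): its argument vanishes at λ = -9/10, a square-root branch point, modulus 9/10.
Branch term (13/7)*log(1 - λ/(-6/7)): its argument vanishes at λ = -6/7, a logarithmic branch point, modulus 6/7.
The radius of convergence is the smallest modulus among the singular points: 1/2.
The branch terms are analytic at -1/2 and contribute nothing to the residue; only the rational part matters.
At the order-1 pole -1/2 set g(λ) = (λ - (-1/2))*(rational part) = 15*λ**2/16 + 23*λ/27 - 27/2.
Simple pole: residue = g(a) at a = -1/2, which is -23659/1728.
List the singular points by increasing real part (a conjugate pair: the negative imaginary part first).

Radius of convergence at 0: 1/2.
At -9/10: an algebraic (square-root) branch point.
At -6/7: a logarithmic branch point.
At -1/2: a pole of order 1; residue -23659/1728.


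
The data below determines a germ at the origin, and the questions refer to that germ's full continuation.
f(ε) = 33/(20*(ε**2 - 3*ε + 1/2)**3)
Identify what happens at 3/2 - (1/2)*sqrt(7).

The denominator factor ε**2 - 3*ε + 1/2 vanishes at 3/2 - (1/2)*sqrt(7) and appears to the power 3; the numerator there equals 33/20, nonzero, and no other factor vanishes.
Hence a pole whose order is the multiplicity, 3.

The point is a pole of order 3.


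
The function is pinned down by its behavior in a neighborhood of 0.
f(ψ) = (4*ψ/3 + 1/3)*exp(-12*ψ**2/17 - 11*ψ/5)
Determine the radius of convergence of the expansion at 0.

The factor exp(-12*ψ**2/17 - 11*ψ/5) is entire and contributes no finite singular point.
The polynomial part has no poles.
No finite singular points: the Taylor series at 0 converges everywhere.

The radius of convergence is infinite.


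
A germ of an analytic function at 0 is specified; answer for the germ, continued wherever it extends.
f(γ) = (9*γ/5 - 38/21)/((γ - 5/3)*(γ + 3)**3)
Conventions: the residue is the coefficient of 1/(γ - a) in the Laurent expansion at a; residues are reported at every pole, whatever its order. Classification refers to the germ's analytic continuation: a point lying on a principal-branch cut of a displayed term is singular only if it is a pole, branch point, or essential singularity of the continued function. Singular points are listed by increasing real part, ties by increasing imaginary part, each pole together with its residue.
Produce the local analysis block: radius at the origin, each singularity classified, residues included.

Denominator factor (γ - 5/3): pole of order 1 at 5/3, modulus 5/3.
Denominator factor (γ + 3)^3: pole of order 3 at -3, modulus 3.
The radius of convergence is the smallest modulus among the singular points: 5/3.
At the order-3 pole -3 set g(γ) = (γ - (-3))^3*f(γ) = (9*γ/5 - 38/21)/(γ - 5/3).
Order-3 pole: residue = g''(a)/2; g''(-3) = -225/9604, so the residue is -225/19208.
At the order-1 pole 5/3 set g(γ) = (γ - (5/3))*f(γ) = (9*γ/5 - 38/21)/(γ + 3)**3.
Simple pole: residue = g(a) at a = 5/3, which is 225/19208.
List the singular points by increasing real part (a conjugate pair: the negative imaginary part first).

Radius of convergence at 0: 5/3.
At -3: a pole of order 3; residue -225/19208.
At 5/3: a pole of order 1; residue 225/19208.


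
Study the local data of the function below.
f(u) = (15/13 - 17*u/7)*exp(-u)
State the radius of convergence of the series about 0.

The radius of convergence is infinite.

The factor exp(-u) is entire and contributes no finite singular point.
The polynomial part has no poles.
No finite singular points: the Taylor series at 0 converges everywhere.


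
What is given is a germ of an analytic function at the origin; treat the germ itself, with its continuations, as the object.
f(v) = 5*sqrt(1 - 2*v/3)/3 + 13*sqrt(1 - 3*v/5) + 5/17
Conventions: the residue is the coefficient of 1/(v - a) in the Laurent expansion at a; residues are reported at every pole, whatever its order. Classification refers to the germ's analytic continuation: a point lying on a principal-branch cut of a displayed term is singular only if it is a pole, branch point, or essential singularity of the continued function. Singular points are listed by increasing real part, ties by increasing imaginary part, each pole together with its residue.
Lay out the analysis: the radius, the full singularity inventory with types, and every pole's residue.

Branch term (13)*sqrt(1 - v/(5/3)): its argument vanishes at v = 5/3, a square-root branch point, modulus 5/3.
Branch term (5/3)*sqrt(1 - v/(3/2)): its argument vanishes at v = 3/2, a square-root branch point, modulus 3/2.
The radius of convergence is the smallest modulus among the singular points: 3/2.
List the singular points by increasing real part (a conjugate pair: the negative imaginary part first).

Radius of convergence at 0: 3/2.
At 3/2: an algebraic (square-root) branch point.
At 5/3: an algebraic (square-root) branch point.


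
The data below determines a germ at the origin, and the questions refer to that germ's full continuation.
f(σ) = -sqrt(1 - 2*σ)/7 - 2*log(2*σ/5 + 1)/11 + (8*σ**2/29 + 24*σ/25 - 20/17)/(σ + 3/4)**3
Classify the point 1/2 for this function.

The term (-1/7)*sqrt(1 - σ/(1/2)) has argument 1 - 1/2/(1/2) = 0 at 1/2: a square-root (algebraic, two-sheeted) branch point; the remaining terms are analytic or single-valued there.

The point is an algebraic (square-root) branch point.


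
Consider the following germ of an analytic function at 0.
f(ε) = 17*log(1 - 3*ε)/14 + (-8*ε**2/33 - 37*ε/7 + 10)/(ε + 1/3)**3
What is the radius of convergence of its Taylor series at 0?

Denominator factor (ε + 1/3)^3: pole of order 3 at -1/3, modulus 1/3.
Branch term (17/14)*log(1 - ε/(1/3)): its argument vanishes at ε = 1/3, a logarithmic branch point, modulus 1/3.
The radius of convergence is the smallest modulus among the singular points: 1/3.

The radius of convergence is 1/3.


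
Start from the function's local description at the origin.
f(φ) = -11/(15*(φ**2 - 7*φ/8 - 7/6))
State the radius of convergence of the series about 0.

The radius of convergence is -7/16 + (1/48)*sqrt(3129).

Denominator factor (φ**2 - 7*φ/8 - 7/6): discriminant 1043/192, real irrational roots 7/16 + (1/48)*sqrt(3129) and 7/16 - (1/48)*sqrt(3129); poles of order 1, moduli 7/16 + (1/48)*sqrt(3129) and -7/16 + (1/48)*sqrt(3129).
The radius of convergence is the smallest modulus among the singular points: -7/16 + (1/48)*sqrt(3129).


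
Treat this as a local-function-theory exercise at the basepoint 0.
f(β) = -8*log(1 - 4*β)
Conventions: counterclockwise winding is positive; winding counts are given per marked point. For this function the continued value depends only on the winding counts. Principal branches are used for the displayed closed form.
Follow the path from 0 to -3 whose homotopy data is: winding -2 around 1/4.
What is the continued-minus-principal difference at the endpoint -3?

The rational part is single-valued and drops out of the difference; each branch term changes only by its own monodromy.
(-8)*log(1 - β/(1/4)): each positive loop around 1/4 adds 2*pi*i to the log, so winding -2 contributes (-8)*(-2)*2*pi*i = (32)*pi*i.
Summing the contributions at β = -3 gives (32)*pi*i.

Continued minus principal equals (32)*pi*i.


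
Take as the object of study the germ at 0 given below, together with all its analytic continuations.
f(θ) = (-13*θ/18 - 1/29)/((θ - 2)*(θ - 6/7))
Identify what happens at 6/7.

The denominator factor θ - 6/7 vanishes at 6/7 and appears to the power 1; the numerator there equals -398/609, nonzero, and no other factor vanishes.
Hence a pole whose order is the multiplicity, 1.

The point is a pole of order 1.
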